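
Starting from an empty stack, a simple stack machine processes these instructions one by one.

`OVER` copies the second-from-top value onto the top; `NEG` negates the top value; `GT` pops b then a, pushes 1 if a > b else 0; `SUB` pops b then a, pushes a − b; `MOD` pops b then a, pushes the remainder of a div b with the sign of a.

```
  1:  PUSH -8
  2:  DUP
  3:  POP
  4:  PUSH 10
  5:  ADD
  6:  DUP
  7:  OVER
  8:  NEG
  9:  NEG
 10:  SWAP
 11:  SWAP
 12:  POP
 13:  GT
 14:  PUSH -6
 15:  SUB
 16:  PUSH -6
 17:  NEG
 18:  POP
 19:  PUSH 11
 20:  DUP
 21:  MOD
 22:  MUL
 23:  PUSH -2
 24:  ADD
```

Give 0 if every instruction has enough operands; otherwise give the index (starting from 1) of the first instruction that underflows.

PUSH -8 : -8
DUP     : -8 -8
POP     : -8
PUSH 10 : -8 10
ADD     : 2
DUP     : 2 2
OVER    : 2 2 2
NEG     : 2 2 -2
NEG     : 2 2 2
SWAP    : 2 2 2
SWAP    : 2 2 2
POP     : 2 2
GT      : 0
PUSH -6 : 0 -6
SUB     : 6
PUSH -6 : 6 -6
NEG     : 6 6
POP     : 6
PUSH 11 : 6 11
DUP     : 6 11 11
MOD     : 6 0
MUL     : 0
PUSH -2 : 0 -2
ADD     : -2

0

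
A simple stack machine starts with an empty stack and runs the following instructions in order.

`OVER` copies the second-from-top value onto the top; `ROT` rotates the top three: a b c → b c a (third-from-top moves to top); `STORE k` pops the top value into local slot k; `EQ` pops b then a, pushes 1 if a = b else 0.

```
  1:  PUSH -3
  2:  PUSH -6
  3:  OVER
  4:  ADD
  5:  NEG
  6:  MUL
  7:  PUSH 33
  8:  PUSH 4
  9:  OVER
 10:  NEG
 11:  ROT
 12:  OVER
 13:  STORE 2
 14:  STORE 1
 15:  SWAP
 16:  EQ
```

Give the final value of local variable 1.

33

PUSH -3  [-3]
PUSH -6  [-3, -6]
OVER     [-3, -6, -3]
ADD      [-3, -9]
NEG      [-3, 9]
MUL      [-27]
PUSH 33  [-27, 33]
PUSH 4   [-27, 33, 4]
OVER     [-27, 33, 4, 33]
NEG      [-27, 33, 4, -33]
ROT      [-27, 4, -33, 33]
OVER     [-27, 4, -33, 33, -33]
STORE 2  [-27, 4, -33, 33]
STORE 1  [-27, 4, -33]
SWAP     [-27, -33, 4]
EQ       [-27, 0]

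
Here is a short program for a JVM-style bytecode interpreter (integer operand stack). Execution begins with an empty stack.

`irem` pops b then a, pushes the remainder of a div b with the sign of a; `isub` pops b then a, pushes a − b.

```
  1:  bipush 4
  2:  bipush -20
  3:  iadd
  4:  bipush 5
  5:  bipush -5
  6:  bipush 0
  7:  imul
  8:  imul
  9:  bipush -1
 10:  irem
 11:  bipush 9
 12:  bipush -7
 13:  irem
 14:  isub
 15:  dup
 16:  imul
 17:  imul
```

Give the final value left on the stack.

bipush 4   -> 4
bipush -20 -> 4 -20
iadd       -> -16
bipush 5   -> -16 5
bipush -5  -> -16 5 -5
bipush 0   -> -16 5 -5 0
imul       -> -16 5 0
imul       -> -16 0
bipush -1  -> -16 0 -1
irem       -> -16 0
bipush 9   -> -16 0 9
bipush -7  -> -16 0 9 -7
irem       -> -16 0 2
isub       -> -16 -2
dup        -> -16 -2 -2
imul       -> -16 4
imul       -> -64

-64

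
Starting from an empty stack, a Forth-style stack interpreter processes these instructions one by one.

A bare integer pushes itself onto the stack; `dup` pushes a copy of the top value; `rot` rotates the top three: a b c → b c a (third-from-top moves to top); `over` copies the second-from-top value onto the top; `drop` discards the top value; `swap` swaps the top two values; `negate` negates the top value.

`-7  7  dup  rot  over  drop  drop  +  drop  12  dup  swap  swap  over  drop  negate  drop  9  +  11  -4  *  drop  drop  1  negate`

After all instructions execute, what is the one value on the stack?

-1

-7     : [-7]
7      : [-7, 7]
dup    : [-7, 7, 7]
rot    : [7, 7, -7]
over   : [7, 7, -7, 7]
drop   : [7, 7, -7]
drop   : [7, 7]
+      : [14]
drop   : []
12     : [12]
dup    : [12, 12]
swap   : [12, 12]
swap   : [12, 12]
over   : [12, 12, 12]
drop   : [12, 12]
negate : [12, -12]
drop   : [12]
9      : [12, 9]
+      : [21]
11     : [21, 11]
-4     : [21, 11, -4]
*      : [21, -44]
drop   : [21]
drop   : []
1      : [1]
negate : [-1]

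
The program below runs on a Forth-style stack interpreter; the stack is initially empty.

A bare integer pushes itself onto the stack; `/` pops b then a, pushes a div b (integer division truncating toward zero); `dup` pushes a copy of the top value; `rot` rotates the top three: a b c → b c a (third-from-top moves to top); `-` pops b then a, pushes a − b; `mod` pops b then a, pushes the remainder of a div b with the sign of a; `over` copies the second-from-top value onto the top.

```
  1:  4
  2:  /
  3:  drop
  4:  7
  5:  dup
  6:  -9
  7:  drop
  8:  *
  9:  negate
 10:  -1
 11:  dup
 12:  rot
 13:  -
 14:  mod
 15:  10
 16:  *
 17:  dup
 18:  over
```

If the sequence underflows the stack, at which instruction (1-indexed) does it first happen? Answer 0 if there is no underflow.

4  [4]
/  — needs 2 operands, stack has 1 → underflow

2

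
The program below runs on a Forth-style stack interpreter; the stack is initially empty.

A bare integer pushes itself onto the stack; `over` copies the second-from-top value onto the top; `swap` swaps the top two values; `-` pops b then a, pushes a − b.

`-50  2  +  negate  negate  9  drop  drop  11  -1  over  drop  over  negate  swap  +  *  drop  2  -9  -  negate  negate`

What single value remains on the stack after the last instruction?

-50    : [-50]
2      : [-50, 2]
+      : [-48]
negate : [48]
negate : [-48]
9      : [-48, 9]
drop   : [-48]
drop   : []
11     : [11]
-1     : [11, -1]
over   : [11, -1, 11]
drop   : [11, -1]
over   : [11, -1, 11]
negate : [11, -1, -11]
swap   : [11, -11, -1]
+      : [11, -12]
*      : [-132]
drop   : []
2      : [2]
-9     : [2, -9]
-      : [11]
negate : [-11]
negate : [11]

11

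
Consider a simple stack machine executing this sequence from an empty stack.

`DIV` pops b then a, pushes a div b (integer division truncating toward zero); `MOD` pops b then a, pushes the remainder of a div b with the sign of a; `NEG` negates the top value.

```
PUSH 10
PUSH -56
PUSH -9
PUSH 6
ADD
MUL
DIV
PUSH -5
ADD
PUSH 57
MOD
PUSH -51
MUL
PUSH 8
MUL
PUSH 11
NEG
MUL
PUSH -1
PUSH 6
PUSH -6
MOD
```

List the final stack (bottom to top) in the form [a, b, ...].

[-22440, -1, 0]

PUSH 10   [10]
PUSH -56  [10, -56]
PUSH -9   [10, -56, -9]
PUSH 6    [10, -56, -9, 6]
ADD       [10, -56, -3]
MUL       [10, 168]
DIV       [0]
PUSH -5   [0, -5]
ADD       [-5]
PUSH 57   [-5, 57]
MOD       [-5]
PUSH -51  [-5, -51]
MUL       [255]
PUSH 8    [255, 8]
MUL       [2040]
PUSH 11   [2040, 11]
NEG       [2040, -11]
MUL       [-22440]
PUSH -1   [-22440, -1]
PUSH 6    [-22440, -1, 6]
PUSH -6   [-22440, -1, 6, -6]
MOD       [-22440, -1, 0]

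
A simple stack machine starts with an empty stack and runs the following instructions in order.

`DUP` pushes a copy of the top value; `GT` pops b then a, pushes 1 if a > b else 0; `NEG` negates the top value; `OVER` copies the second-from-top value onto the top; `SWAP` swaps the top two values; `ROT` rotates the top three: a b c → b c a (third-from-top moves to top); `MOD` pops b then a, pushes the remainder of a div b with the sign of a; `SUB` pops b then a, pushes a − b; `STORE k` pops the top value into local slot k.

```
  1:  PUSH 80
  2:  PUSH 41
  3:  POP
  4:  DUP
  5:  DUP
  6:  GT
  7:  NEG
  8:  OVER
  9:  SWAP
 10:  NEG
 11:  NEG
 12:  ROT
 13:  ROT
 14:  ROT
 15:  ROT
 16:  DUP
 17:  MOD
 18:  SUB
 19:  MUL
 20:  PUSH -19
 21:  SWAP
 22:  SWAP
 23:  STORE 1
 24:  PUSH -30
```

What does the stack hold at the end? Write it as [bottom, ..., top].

PUSH 80  -> [80]
PUSH 41  -> [80, 41]
POP      -> [80]
DUP      -> [80, 80]
DUP      -> [80, 80, 80]
GT       -> [80, 0]
NEG      -> [80, 0]
OVER     -> [80, 0, 80]
SWAP     -> [80, 80, 0]
NEG      -> [80, 80, 0]
NEG      -> [80, 80, 0]
ROT      -> [80, 0, 80]
ROT      -> [0, 80, 80]
ROT      -> [80, 80, 0]
ROT      -> [80, 0, 80]
DUP      -> [80, 0, 80, 80]
MOD      -> [80, 0, 0]
SUB      -> [80, 0]
MUL      -> [0]
PUSH -19 -> [0, -19]
SWAP     -> [-19, 0]
SWAP     -> [0, -19]
STORE 1  -> [0]
PUSH -30 -> [0, -30]

[0, -30]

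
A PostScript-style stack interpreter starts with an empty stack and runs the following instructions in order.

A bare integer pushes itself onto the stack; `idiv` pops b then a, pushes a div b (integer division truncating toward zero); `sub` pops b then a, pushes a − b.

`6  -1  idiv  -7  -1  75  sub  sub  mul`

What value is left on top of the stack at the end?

6    → [6]
-1   → [6, -1]
idiv → [-6]
-7   → [-6, -7]
-1   → [-6, -7, -1]
75   → [-6, -7, -1, 75]
sub  → [-6, -7, -76]
sub  → [-6, 69]
mul  → [-414]

-414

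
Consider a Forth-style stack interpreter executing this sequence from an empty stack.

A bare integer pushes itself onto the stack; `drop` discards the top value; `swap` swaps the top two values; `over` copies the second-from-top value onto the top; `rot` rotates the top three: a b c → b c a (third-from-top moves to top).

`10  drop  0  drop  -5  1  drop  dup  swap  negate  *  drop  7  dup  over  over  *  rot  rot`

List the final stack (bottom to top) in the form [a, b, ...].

10     : 10
drop   : (empty)
0      : 0
drop   : (empty)
-5     : -5
1      : -5 1
drop   : -5
dup    : -5 -5
swap   : -5 -5
negate : -5 5
*      : -25
drop   : (empty)
7      : 7
dup    : 7 7
over   : 7 7 7
over   : 7 7 7 7
*      : 7 7 49
rot    : 7 49 7
rot    : 49 7 7

[49, 7, 7]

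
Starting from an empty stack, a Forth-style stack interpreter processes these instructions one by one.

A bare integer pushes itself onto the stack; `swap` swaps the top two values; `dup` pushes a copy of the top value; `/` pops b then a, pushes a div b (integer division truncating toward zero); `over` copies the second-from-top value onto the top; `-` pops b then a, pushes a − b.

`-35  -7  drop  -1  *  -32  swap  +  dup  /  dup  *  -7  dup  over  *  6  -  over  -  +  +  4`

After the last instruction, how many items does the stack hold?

-35  → -35
-7   → -35 -7
drop → -35
-1   → -35 -1
*    → 35
-32  → 35 -32
swap → -32 35
+    → 3
dup  → 3 3
/    → 1
dup  → 1 1
*    → 1
-7   → 1 -7
dup  → 1 -7 -7
over → 1 -7 -7 -7
*    → 1 -7 49
6    → 1 -7 49 6
-    → 1 -7 43
over → 1 -7 43 -7
-    → 1 -7 50
+    → 1 43
+    → 44
4    → 44 4

2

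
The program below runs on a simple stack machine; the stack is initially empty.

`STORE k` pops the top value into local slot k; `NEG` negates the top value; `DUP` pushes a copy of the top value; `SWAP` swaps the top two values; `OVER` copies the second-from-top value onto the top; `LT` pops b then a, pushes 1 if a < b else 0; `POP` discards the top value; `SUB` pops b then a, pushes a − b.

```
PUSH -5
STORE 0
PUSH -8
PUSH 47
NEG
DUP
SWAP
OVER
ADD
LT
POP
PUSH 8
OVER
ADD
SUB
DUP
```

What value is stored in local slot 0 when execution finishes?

PUSH -5  [-5]
STORE 0  []
PUSH -8  [-8]
PUSH 47  [-8, 47]
NEG      [-8, -47]
DUP      [-8, -47, -47]
SWAP     [-8, -47, -47]
OVER     [-8, -47, -47, -47]
ADD      [-8, -47, -94]
LT       [-8, 0]
POP      [-8]
PUSH 8   [-8, 8]
OVER     [-8, 8, -8]
ADD      [-8, 0]
SUB      [-8]
DUP      [-8, -8]

-5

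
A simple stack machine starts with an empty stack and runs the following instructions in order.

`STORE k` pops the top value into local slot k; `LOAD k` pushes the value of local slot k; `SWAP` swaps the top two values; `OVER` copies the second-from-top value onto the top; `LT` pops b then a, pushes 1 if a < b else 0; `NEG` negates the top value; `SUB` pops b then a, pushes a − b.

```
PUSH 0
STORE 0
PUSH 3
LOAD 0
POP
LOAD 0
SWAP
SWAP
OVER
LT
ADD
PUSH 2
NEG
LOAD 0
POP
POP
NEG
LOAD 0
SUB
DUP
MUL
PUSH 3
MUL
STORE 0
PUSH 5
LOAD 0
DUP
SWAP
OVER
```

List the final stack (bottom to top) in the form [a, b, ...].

[5, 48, 48, 48]

PUSH 0  : [0]
STORE 0 : []
PUSH 3  : [3]
LOAD 0  : [3, 0]
POP     : [3]
LOAD 0  : [3, 0]
SWAP    : [0, 3]
SWAP    : [3, 0]
OVER    : [3, 0, 3]
LT      : [3, 1]
ADD     : [4]
PUSH 2  : [4, 2]
NEG     : [4, -2]
LOAD 0  : [4, -2, 0]
POP     : [4, -2]
POP     : [4]
NEG     : [-4]
LOAD 0  : [-4, 0]
SUB     : [-4]
DUP     : [-4, -4]
MUL     : [16]
PUSH 3  : [16, 3]
MUL     : [48]
STORE 0 : []
PUSH 5  : [5]
LOAD 0  : [5, 48]
DUP     : [5, 48, 48]
SWAP    : [5, 48, 48]
OVER    : [5, 48, 48, 48]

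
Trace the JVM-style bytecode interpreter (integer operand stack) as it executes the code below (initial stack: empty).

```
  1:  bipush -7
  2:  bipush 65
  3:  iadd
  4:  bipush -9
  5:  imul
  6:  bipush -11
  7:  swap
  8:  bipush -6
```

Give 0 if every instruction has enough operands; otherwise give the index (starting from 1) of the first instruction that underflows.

bipush -7   -7
bipush 65   -7 65
iadd        58
bipush -9   58 -9
imul        -522
bipush -11  -522 -11
swap        -11 -522
bipush -6   -11 -522 -6

0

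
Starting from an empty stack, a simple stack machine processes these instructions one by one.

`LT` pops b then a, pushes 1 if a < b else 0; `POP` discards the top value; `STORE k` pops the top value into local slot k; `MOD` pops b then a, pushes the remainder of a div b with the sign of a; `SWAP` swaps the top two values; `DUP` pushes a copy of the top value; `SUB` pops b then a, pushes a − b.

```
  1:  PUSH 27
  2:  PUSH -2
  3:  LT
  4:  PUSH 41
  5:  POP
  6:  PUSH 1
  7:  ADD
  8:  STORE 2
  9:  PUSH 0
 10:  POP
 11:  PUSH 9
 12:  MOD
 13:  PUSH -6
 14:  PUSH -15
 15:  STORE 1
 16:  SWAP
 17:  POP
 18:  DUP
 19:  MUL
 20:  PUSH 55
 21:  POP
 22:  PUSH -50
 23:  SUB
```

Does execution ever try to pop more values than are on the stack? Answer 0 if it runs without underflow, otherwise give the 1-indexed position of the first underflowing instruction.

12

PUSH 27 : [27]
PUSH -2 : [27, -2]
LT      : [0]
PUSH 41 : [0, 41]
POP     : [0]
PUSH 1  : [0, 1]
ADD     : [1]
STORE 2 : []
PUSH 0  : [0]
POP     : []
PUSH 9  : [9]
MOD  — needs 2 operands, stack has 1 → underflow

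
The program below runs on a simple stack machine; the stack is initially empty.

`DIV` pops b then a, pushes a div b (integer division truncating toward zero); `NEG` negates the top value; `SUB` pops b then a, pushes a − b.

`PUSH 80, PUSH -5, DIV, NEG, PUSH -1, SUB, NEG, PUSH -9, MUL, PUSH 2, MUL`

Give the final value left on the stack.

PUSH 80 → [80]
PUSH -5 → [80, -5]
DIV     → [-16]
NEG     → [16]
PUSH -1 → [16, -1]
SUB     → [17]
NEG     → [-17]
PUSH -9 → [-17, -9]
MUL     → [153]
PUSH 2  → [153, 2]
MUL     → [306]

306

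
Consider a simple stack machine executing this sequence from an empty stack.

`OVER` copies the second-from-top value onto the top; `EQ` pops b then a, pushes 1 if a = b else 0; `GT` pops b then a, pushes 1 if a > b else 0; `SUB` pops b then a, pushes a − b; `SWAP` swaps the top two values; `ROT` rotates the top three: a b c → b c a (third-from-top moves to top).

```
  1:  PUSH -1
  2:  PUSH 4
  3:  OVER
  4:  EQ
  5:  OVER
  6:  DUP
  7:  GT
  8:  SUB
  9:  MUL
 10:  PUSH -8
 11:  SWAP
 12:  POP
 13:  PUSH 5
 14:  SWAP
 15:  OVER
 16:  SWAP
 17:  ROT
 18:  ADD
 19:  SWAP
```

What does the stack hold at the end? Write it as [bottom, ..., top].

[-3, 5]

PUSH -1 : -1
PUSH 4  : -1 4
OVER    : -1 4 -1
EQ      : -1 0
OVER    : -1 0 -1
DUP     : -1 0 -1 -1
GT      : -1 0 0
SUB     : -1 0
MUL     : 0
PUSH -8 : 0 -8
SWAP    : -8 0
POP     : -8
PUSH 5  : -8 5
SWAP    : 5 -8
OVER    : 5 -8 5
SWAP    : 5 5 -8
ROT     : 5 -8 5
ADD     : 5 -3
SWAP    : -3 5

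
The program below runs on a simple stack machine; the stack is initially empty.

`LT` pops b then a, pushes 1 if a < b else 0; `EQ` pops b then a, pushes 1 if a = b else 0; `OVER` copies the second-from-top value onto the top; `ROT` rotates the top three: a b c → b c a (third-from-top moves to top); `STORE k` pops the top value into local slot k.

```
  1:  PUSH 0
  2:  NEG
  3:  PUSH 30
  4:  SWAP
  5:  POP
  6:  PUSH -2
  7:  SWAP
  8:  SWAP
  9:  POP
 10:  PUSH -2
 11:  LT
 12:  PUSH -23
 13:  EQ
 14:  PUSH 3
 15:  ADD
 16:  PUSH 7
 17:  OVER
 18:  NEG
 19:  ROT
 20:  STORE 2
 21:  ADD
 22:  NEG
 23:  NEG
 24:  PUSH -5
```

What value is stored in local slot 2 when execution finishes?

3

PUSH 0   : [0]
NEG      : [0]
PUSH 30  : [0, 30]
SWAP     : [30, 0]
POP      : [30]
PUSH -2  : [30, -2]
SWAP     : [-2, 30]
SWAP     : [30, -2]
POP      : [30]
PUSH -2  : [30, -2]
LT       : [0]
PUSH -23 : [0, -23]
EQ       : [0]
PUSH 3   : [0, 3]
ADD      : [3]
PUSH 7   : [3, 7]
OVER     : [3, 7, 3]
NEG      : [3, 7, -3]
ROT      : [7, -3, 3]
STORE 2  : [7, -3]
ADD      : [4]
NEG      : [-4]
NEG      : [4]
PUSH -5  : [4, -5]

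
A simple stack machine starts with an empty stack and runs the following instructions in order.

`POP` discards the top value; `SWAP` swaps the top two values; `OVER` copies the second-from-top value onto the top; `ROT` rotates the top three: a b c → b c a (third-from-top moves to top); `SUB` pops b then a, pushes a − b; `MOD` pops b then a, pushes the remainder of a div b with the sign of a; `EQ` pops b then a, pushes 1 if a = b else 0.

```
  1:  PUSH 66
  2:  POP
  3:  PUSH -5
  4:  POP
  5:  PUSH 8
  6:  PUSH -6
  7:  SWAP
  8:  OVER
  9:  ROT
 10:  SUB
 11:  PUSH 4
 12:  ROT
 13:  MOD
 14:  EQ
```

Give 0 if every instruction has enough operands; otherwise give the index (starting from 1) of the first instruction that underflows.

0

PUSH 66 → [66]
POP     → []
PUSH -5 → [-5]
POP     → []
PUSH 8  → [8]
PUSH -6 → [8, -6]
SWAP    → [-6, 8]
OVER    → [-6, 8, -6]
ROT     → [8, -6, -6]
SUB     → [8, 0]
PUSH 4  → [8, 0, 4]
ROT     → [0, 4, 8]
MOD     → [0, 4]
EQ      → [0]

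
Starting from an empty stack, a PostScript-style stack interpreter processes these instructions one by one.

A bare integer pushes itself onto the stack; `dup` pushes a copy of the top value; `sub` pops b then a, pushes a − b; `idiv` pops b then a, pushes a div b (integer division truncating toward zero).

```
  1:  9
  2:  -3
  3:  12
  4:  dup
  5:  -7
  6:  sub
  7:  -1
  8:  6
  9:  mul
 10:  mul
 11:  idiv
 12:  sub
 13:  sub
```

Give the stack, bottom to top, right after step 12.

[9, -3]

9    : 9
-3   : 9 -3
12   : 9 -3 12
dup  : 9 -3 12 12
-7   : 9 -3 12 12 -7
sub  : 9 -3 12 19
-1   : 9 -3 12 19 -1
6    : 9 -3 12 19 -1 6
mul  : 9 -3 12 19 -6
mul  : 9 -3 12 -114
idiv : 9 -3 0
sub  : 9 -3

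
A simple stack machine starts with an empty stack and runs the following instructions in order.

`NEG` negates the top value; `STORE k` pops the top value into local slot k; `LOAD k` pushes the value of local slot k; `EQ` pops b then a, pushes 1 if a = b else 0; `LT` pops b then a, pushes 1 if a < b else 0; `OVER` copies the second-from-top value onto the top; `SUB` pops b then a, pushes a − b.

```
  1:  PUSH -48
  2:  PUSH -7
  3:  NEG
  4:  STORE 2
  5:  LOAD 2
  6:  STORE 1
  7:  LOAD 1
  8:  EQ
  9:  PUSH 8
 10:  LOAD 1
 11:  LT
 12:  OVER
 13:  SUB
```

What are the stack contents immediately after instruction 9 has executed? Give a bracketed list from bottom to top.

PUSH -48 → [-48]
PUSH -7  → [-48, -7]
NEG      → [-48, 7]
STORE 2  → [-48]
LOAD 2   → [-48, 7]
STORE 1  → [-48]
LOAD 1   → [-48, 7]
EQ       → [0]
PUSH 8   → [0, 8]

[0, 8]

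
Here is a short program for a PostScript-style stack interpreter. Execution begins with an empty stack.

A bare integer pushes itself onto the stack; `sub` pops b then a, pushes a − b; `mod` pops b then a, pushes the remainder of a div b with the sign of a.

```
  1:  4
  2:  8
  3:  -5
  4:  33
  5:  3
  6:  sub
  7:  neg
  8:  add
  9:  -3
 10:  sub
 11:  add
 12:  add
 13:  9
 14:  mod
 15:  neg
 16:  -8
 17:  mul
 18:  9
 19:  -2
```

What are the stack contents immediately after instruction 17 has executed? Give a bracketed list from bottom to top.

[-16]

4    4
8    4 8
-5   4 8 -5
33   4 8 -5 33
3    4 8 -5 33 3
sub  4 8 -5 30
neg  4 8 -5 -30
add  4 8 -35
-3   4 8 -35 -3
sub  4 8 -32
add  4 -24
add  -20
9    -20 9
mod  -2
neg  2
-8   2 -8
mul  -16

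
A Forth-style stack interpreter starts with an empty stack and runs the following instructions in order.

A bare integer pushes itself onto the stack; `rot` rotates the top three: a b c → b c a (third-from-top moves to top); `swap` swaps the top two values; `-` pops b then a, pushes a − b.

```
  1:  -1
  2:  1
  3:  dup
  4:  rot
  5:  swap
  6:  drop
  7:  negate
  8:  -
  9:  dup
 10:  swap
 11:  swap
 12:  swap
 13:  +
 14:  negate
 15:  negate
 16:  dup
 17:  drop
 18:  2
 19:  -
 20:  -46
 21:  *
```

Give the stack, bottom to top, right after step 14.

-1      [-1]
1       [-1, 1]
dup     [-1, 1, 1]
rot     [1, 1, -1]
swap    [1, -1, 1]
drop    [1, -1]
negate  [1, 1]
-       [0]
dup     [0, 0]
swap    [0, 0]
swap    [0, 0]
swap    [0, 0]
+       [0]
negate  [0]

[0]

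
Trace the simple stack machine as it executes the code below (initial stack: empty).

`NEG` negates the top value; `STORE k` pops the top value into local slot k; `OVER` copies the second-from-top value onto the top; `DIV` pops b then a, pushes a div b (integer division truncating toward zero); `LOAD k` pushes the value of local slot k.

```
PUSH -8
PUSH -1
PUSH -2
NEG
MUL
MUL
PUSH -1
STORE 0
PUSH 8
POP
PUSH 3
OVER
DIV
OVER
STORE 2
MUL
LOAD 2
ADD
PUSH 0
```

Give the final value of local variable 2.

16

PUSH -8 -> -8
PUSH -1 -> -8 -1
PUSH -2 -> -8 -1 -2
NEG     -> -8 -1 2
MUL     -> -8 -2
MUL     -> 16
PUSH -1 -> 16 -1
STORE 0 -> 16
PUSH 8  -> 16 8
POP     -> 16
PUSH 3  -> 16 3
OVER    -> 16 3 16
DIV     -> 16 0
OVER    -> 16 0 16
STORE 2 -> 16 0
MUL     -> 0
LOAD 2  -> 0 16
ADD     -> 16
PUSH 0  -> 16 0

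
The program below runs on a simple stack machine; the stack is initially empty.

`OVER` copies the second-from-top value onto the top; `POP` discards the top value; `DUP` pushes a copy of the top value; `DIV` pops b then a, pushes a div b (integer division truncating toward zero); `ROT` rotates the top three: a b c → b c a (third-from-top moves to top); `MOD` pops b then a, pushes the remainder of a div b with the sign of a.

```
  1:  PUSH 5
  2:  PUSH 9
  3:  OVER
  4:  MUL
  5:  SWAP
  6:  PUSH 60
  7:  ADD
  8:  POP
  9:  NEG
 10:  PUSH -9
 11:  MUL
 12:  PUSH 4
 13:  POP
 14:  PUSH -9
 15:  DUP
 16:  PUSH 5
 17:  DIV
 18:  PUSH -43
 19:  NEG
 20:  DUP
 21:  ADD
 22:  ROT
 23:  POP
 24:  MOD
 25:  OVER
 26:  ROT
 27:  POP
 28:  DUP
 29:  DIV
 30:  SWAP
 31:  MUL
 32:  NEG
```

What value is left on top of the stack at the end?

1

PUSH 5   → [5]
PUSH 9   → [5, 9]
OVER     → [5, 9, 5]
MUL      → [5, 45]
SWAP     → [45, 5]
PUSH 60  → [45, 5, 60]
ADD      → [45, 65]
POP      → [45]
NEG      → [-45]
PUSH -9  → [-45, -9]
MUL      → [405]
PUSH 4   → [405, 4]
POP      → [405]
PUSH -9  → [405, -9]
DUP      → [405, -9, -9]
PUSH 5   → [405, -9, -9, 5]
DIV      → [405, -9, -1]
PUSH -43 → [405, -9, -1, -43]
NEG      → [405, -9, -1, 43]
DUP      → [405, -9, -1, 43, 43]
ADD      → [405, -9, -1, 86]
ROT      → [405, -1, 86, -9]
POP      → [405, -1, 86]
MOD      → [405, -1]
OVER     → [405, -1, 405]
ROT      → [-1, 405, 405]
POP      → [-1, 405]
DUP      → [-1, 405, 405]
DIV      → [-1, 1]
SWAP     → [1, -1]
MUL      → [-1]
NEG      → [1]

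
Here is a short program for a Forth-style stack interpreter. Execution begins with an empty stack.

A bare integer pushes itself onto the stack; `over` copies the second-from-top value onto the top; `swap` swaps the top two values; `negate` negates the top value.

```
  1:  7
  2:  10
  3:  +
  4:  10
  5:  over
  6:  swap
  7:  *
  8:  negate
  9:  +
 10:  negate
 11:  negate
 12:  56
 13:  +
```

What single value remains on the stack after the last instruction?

-97

7      → 7
10     → 7 10
+      → 17
10     → 17 10
over   → 17 10 17
swap   → 17 17 10
*      → 17 170
negate → 17 -170
+      → -153
negate → 153
negate → -153
56     → -153 56
+      → -97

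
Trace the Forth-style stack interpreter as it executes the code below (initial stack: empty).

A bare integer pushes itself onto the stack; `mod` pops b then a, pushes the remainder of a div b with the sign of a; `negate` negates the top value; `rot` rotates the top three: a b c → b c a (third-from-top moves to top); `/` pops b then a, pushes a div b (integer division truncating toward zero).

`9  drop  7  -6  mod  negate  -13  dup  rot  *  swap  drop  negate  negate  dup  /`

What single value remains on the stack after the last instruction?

9      : [9]
drop   : []
7      : [7]
-6     : [7, -6]
mod    : [1]
negate : [-1]
-13    : [-1, -13]
dup    : [-1, -13, -13]
rot    : [-13, -13, -1]
*      : [-13, 13]
swap   : [13, -13]
drop   : [13]
negate : [-13]
negate : [13]
dup    : [13, 13]
/      : [1]

1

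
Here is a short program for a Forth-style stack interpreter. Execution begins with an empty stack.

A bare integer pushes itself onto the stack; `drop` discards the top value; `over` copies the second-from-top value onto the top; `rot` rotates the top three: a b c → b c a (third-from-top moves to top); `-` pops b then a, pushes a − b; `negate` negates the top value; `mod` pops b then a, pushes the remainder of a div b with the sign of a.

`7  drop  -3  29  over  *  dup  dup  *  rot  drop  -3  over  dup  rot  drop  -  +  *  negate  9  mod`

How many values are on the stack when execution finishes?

7       7
drop    (empty)
-3      -3
29      -3 29
over    -3 29 -3
*       -3 -87
dup     -3 -87 -87
dup     -3 -87 -87 -87
*       -3 -87 7569
rot     -87 7569 -3
drop    -87 7569
-3      -87 7569 -3
over    -87 7569 -3 7569
dup     -87 7569 -3 7569 7569
rot     -87 7569 7569 7569 -3
drop    -87 7569 7569 7569
-       -87 7569 0
+       -87 7569
*       -658503
negate  658503
9       658503 9
mod     0

1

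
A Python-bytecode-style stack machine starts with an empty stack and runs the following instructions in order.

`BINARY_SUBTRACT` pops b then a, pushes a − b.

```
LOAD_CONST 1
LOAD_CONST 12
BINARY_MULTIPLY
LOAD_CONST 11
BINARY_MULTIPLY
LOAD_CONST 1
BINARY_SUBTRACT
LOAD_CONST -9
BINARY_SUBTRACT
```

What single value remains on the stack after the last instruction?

LOAD_CONST 1    -> [1]
LOAD_CONST 12   -> [1, 12]
BINARY_MULTIPLY -> [12]
LOAD_CONST 11   -> [12, 11]
BINARY_MULTIPLY -> [132]
LOAD_CONST 1    -> [132, 1]
BINARY_SUBTRACT -> [131]
LOAD_CONST -9   -> [131, -9]
BINARY_SUBTRACT -> [140]

140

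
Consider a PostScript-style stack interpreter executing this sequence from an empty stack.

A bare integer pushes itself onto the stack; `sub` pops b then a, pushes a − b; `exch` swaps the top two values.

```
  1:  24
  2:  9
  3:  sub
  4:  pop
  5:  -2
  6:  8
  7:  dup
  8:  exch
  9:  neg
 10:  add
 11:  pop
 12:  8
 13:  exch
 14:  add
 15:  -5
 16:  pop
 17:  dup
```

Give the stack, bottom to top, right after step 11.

[-2]

24    24
9     24 9
sub   15
pop   (empty)
-2    -2
8     -2 8
dup   -2 8 8
exch  -2 8 8
neg   -2 8 -8
add   -2 0
pop   -2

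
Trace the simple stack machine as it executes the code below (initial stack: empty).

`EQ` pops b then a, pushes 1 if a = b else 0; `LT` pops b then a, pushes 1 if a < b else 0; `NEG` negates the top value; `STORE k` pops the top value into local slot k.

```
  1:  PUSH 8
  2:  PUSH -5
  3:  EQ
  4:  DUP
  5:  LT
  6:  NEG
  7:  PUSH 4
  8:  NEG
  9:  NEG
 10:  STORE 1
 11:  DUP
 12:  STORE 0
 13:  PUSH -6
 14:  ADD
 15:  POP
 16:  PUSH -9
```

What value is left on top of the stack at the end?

-9

PUSH 8  → [8]
PUSH -5 → [8, -5]
EQ      → [0]
DUP     → [0, 0]
LT      → [0]
NEG     → [0]
PUSH 4  → [0, 4]
NEG     → [0, -4]
NEG     → [0, 4]
STORE 1 → [0]
DUP     → [0, 0]
STORE 0 → [0]
PUSH -6 → [0, -6]
ADD     → [-6]
POP     → []
PUSH -9 → [-9]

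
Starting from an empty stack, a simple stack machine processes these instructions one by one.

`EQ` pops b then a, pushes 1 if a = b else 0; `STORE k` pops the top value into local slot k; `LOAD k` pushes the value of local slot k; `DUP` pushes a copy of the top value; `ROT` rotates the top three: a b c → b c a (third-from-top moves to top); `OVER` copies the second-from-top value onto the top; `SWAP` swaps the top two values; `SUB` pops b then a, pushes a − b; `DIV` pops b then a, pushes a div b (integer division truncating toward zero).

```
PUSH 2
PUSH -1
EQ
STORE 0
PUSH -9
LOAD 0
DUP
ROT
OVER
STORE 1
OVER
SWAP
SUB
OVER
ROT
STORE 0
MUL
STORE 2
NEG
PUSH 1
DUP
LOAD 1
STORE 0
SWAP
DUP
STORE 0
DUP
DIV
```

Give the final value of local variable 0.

PUSH 2  → 2
PUSH -1 → 2 -1
EQ      → 0
STORE 0 → (empty)
PUSH -9 → -9
LOAD 0  → -9 0
DUP     → -9 0 0
ROT     → 0 0 -9
OVER    → 0 0 -9 0
STORE 1 → 0 0 -9
OVER    → 0 0 -9 0
SWAP    → 0 0 0 -9
SUB     → 0 0 9
OVER    → 0 0 9 0
ROT     → 0 9 0 0
STORE 0 → 0 9 0
MUL     → 0 0
STORE 2 → 0
NEG     → 0
PUSH 1  → 0 1
DUP     → 0 1 1
LOAD 1  → 0 1 1 0
STORE 0 → 0 1 1
SWAP    → 0 1 1
DUP     → 0 1 1 1
STORE 0 → 0 1 1
DUP     → 0 1 1 1
DIV     → 0 1 1

1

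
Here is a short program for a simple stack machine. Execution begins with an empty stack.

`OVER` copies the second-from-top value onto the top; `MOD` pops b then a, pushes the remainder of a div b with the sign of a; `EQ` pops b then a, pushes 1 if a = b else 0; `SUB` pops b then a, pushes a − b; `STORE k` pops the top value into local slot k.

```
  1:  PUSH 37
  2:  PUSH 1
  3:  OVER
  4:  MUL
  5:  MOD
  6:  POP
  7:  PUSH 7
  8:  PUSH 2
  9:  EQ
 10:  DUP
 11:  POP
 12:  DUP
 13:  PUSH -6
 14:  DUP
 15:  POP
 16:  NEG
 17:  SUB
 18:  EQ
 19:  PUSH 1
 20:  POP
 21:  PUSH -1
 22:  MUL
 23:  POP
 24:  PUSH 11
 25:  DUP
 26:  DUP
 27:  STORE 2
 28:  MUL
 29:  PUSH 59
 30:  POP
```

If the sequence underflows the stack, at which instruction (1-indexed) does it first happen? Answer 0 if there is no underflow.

PUSH 37 : 37
PUSH 1  : 37 1
OVER    : 37 1 37
MUL     : 37 37
MOD     : 0
POP     : (empty)
PUSH 7  : 7
PUSH 2  : 7 2
EQ      : 0
DUP     : 0 0
POP     : 0
DUP     : 0 0
PUSH -6 : 0 0 -6
DUP     : 0 0 -6 -6
POP     : 0 0 -6
NEG     : 0 0 6
SUB     : 0 -6
EQ      : 0
PUSH 1  : 0 1
POP     : 0
PUSH -1 : 0 -1
MUL     : 0
POP     : (empty)
PUSH 11 : 11
DUP     : 11 11
DUP     : 11 11 11
STORE 2 : 11 11
MUL     : 121
PUSH 59 : 121 59
POP     : 121

0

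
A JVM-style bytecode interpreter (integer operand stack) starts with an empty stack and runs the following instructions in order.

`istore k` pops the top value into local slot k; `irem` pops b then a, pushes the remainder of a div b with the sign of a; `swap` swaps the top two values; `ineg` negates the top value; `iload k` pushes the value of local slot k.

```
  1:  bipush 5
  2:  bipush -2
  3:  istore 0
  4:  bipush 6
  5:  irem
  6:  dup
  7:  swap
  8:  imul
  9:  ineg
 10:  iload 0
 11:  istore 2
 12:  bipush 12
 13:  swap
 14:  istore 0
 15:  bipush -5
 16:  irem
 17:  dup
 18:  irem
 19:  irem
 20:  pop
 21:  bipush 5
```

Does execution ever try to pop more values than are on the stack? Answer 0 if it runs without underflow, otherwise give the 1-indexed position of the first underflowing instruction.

19

bipush 5  : 5
bipush -2 : 5 -2
istore 0  : 5
bipush 6  : 5 6
irem      : 5
dup       : 5 5
swap      : 5 5
imul      : 25
ineg      : -25
iload 0   : -25 -2
istore 2  : -25
bipush 12 : -25 12
swap      : 12 -25
istore 0  : 12
bipush -5 : 12 -5
irem      : 2
dup       : 2 2
irem      : 0
irem  — needs 2 operands, stack has 1 → underflow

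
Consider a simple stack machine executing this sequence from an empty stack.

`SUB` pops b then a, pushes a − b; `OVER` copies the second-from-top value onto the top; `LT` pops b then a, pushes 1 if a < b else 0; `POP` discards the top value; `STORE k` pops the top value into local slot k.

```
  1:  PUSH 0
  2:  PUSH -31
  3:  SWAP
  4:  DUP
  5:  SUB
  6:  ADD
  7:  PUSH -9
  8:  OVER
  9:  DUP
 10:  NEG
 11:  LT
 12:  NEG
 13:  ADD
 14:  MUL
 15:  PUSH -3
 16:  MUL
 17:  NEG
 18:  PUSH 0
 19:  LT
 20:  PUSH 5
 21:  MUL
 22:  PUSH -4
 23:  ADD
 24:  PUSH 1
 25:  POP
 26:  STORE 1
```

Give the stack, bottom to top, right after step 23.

[-4]

PUSH 0   -> 0
PUSH -31 -> 0 -31
SWAP     -> -31 0
DUP      -> -31 0 0
SUB      -> -31 0
ADD      -> -31
PUSH -9  -> -31 -9
OVER     -> -31 -9 -31
DUP      -> -31 -9 -31 -31
NEG      -> -31 -9 -31 31
LT       -> -31 -9 1
NEG      -> -31 -9 -1
ADD      -> -31 -10
MUL      -> 310
PUSH -3  -> 310 -3
MUL      -> -930
NEG      -> 930
PUSH 0   -> 930 0
LT       -> 0
PUSH 5   -> 0 5
MUL      -> 0
PUSH -4  -> 0 -4
ADD      -> -4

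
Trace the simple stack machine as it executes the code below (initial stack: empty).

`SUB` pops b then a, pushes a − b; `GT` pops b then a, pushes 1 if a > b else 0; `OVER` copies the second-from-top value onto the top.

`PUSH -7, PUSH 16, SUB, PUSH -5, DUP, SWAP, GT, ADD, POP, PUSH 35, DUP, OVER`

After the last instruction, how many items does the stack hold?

PUSH -7 : -7
PUSH 16 : -7 16
SUB     : -23
PUSH -5 : -23 -5
DUP     : -23 -5 -5
SWAP    : -23 -5 -5
GT      : -23 0
ADD     : -23
POP     : (empty)
PUSH 35 : 35
DUP     : 35 35
OVER    : 35 35 35

3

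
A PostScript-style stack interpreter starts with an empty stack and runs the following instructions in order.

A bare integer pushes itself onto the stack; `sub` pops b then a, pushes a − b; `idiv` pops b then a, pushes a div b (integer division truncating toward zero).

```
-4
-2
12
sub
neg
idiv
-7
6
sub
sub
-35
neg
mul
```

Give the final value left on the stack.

-4   -> [-4]
-2   -> [-4, -2]
12   -> [-4, -2, 12]
sub  -> [-4, -14]
neg  -> [-4, 14]
idiv -> [0]
-7   -> [0, -7]
6    -> [0, -7, 6]
sub  -> [0, -13]
sub  -> [13]
-35  -> [13, -35]
neg  -> [13, 35]
mul  -> [455]

455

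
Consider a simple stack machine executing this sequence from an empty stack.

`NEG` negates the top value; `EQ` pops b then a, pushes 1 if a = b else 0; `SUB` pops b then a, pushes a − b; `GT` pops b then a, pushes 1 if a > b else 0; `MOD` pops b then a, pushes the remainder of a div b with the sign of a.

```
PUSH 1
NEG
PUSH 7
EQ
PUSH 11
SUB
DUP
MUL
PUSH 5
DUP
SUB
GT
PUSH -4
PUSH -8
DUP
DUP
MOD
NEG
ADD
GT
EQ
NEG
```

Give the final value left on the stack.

-1

PUSH 1   [1]
NEG      [-1]
PUSH 7   [-1, 7]
EQ       [0]
PUSH 11  [0, 11]
SUB      [-11]
DUP      [-11, -11]
MUL      [121]
PUSH 5   [121, 5]
DUP      [121, 5, 5]
SUB      [121, 0]
GT       [1]
PUSH -4  [1, -4]
PUSH -8  [1, -4, -8]
DUP      [1, -4, -8, -8]
DUP      [1, -4, -8, -8, -8]
MOD      [1, -4, -8, 0]
NEG      [1, -4, -8, 0]
ADD      [1, -4, -8]
GT       [1, 1]
EQ       [1]
NEG      [-1]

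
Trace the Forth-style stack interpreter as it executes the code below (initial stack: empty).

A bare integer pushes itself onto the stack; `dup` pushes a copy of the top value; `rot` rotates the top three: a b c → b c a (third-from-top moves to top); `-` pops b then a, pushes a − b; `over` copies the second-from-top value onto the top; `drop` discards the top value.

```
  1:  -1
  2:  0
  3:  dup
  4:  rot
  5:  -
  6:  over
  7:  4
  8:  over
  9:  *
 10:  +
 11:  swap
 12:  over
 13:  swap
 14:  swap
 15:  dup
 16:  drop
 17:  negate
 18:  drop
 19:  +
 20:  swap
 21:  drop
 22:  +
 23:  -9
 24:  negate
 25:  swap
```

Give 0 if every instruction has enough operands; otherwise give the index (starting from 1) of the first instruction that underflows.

-1     : [-1]
0      : [-1, 0]
dup    : [-1, 0, 0]
rot    : [0, 0, -1]
-      : [0, 1]
over   : [0, 1, 0]
4      : [0, 1, 0, 4]
over   : [0, 1, 0, 4, 0]
*      : [0, 1, 0, 0]
+      : [0, 1, 0]
swap   : [0, 0, 1]
over   : [0, 0, 1, 0]
swap   : [0, 0, 0, 1]
swap   : [0, 0, 1, 0]
dup    : [0, 0, 1, 0, 0]
drop   : [0, 0, 1, 0]
negate : [0, 0, 1, 0]
drop   : [0, 0, 1]
+      : [0, 1]
swap   : [1, 0]
drop   : [1]
+  — needs 2 operands, stack has 1 → underflow

22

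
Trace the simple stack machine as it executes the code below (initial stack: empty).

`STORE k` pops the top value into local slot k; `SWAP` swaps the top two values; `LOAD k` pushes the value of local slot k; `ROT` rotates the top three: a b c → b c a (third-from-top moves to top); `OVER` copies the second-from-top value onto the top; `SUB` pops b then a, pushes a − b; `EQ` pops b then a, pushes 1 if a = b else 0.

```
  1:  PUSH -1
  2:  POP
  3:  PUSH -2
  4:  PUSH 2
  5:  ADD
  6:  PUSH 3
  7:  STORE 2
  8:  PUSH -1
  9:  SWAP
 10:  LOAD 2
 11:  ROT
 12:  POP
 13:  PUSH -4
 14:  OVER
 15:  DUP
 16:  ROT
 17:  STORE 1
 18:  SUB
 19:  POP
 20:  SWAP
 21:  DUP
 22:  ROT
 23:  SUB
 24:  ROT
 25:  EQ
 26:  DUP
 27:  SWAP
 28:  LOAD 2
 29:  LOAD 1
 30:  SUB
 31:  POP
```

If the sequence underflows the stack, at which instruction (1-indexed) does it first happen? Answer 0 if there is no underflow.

PUSH -1 : [-1]
POP     : []
PUSH -2 : [-2]
PUSH 2  : [-2, 2]
ADD     : [0]
PUSH 3  : [0, 3]
STORE 2 : [0]
PUSH -1 : [0, -1]
SWAP    : [-1, 0]
LOAD 2  : [-1, 0, 3]
ROT     : [0, 3, -1]
POP     : [0, 3]
PUSH -4 : [0, 3, -4]
OVER    : [0, 3, -4, 3]
DUP     : [0, 3, -4, 3, 3]
ROT     : [0, 3, 3, 3, -4]
STORE 1 : [0, 3, 3, 3]
SUB     : [0, 3, 0]
POP     : [0, 3]
SWAP    : [3, 0]
DUP     : [3, 0, 0]
ROT     : [0, 0, 3]
SUB     : [0, -3]
ROT  — needs 3 operands, stack has 2 → underflow

24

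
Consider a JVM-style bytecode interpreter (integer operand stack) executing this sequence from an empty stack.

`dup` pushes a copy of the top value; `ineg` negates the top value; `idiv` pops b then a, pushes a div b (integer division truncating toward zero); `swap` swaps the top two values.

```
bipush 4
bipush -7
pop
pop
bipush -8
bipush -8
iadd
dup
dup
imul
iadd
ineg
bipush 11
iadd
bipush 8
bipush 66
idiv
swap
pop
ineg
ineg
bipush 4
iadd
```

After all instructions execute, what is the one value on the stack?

4

bipush 4  → [4]
bipush -7 → [4, -7]
pop       → [4]
pop       → []
bipush -8 → [-8]
bipush -8 → [-8, -8]
iadd      → [-16]
dup       → [-16, -16]
dup       → [-16, -16, -16]
imul      → [-16, 256]
iadd      → [240]
ineg      → [-240]
bipush 11 → [-240, 11]
iadd      → [-229]
bipush 8  → [-229, 8]
bipush 66 → [-229, 8, 66]
idiv      → [-229, 0]
swap      → [0, -229]
pop       → [0]
ineg      → [0]
ineg      → [0]
bipush 4  → [0, 4]
iadd      → [4]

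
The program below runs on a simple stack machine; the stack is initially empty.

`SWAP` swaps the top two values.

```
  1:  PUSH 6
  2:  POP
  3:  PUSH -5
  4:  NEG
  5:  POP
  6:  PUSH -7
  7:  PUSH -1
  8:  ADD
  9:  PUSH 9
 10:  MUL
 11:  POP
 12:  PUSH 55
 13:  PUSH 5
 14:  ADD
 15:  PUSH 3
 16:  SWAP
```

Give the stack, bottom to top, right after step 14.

[60]

PUSH 6  -> [6]
POP     -> []
PUSH -5 -> [-5]
NEG     -> [5]
POP     -> []
PUSH -7 -> [-7]
PUSH -1 -> [-7, -1]
ADD     -> [-8]
PUSH 9  -> [-8, 9]
MUL     -> [-72]
POP     -> []
PUSH 55 -> [55]
PUSH 5  -> [55, 5]
ADD     -> [60]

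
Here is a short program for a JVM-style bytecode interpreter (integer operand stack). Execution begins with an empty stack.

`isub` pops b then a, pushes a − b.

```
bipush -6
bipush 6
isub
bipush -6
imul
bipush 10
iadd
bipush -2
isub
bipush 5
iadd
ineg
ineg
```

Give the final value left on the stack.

bipush -6 : -6
bipush 6  : -6 6
isub      : -12
bipush -6 : -12 -6
imul      : 72
bipush 10 : 72 10
iadd      : 82
bipush -2 : 82 -2
isub      : 84
bipush 5  : 84 5
iadd      : 89
ineg      : -89
ineg      : 89

89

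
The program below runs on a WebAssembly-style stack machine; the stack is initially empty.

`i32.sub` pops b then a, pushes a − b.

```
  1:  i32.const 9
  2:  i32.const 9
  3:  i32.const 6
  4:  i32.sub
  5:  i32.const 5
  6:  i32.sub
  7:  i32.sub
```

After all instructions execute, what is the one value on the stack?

i32.const 9 -> [9]
i32.const 9 -> [9, 9]
i32.const 6 -> [9, 9, 6]
i32.sub     -> [9, 3]
i32.const 5 -> [9, 3, 5]
i32.sub     -> [9, -2]
i32.sub     -> [11]

11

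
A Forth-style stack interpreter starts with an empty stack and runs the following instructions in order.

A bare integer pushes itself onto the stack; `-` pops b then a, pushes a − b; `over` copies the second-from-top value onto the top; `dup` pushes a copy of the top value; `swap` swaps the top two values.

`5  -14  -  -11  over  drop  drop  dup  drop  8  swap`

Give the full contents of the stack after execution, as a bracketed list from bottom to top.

5    -> [5]
-14  -> [5, -14]
-    -> [19]
-11  -> [19, -11]
over -> [19, -11, 19]
drop -> [19, -11]
drop -> [19]
dup  -> [19, 19]
drop -> [19]
8    -> [19, 8]
swap -> [8, 19]

[8, 19]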